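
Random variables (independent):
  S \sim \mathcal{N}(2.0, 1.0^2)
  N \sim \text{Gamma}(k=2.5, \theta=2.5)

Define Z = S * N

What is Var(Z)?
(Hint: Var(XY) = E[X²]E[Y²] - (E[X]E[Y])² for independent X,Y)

Var(XY) = E[X²]E[Y²] - (E[X]E[Y])²
E[S] = 2, Var(S) = 1
E[N] = 6.25, Var(N) = 15.625
E[S²] = 1 + 2² = 5
E[N²] = 15.625 + 6.25² = 54.6875
Var(Z) = 5*54.6875 - (2*6.25)²
= 273.4375 - 156.25 = 117.1875

117.1875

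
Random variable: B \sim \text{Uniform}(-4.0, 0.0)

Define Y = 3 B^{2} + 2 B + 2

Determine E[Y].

E[Y] = 3*E[B²] + 2*E[B] + 2
E[B] = -2
E[B²] = Var(B) + (E[B])² = 1.3333333 + 4 = 5.3333333
E[Y] = 3*5.3333333 + 2*(-2) + 2 = 14

14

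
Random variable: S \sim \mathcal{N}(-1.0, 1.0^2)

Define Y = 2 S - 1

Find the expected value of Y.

For Y = 2S - 1:
E[Y] = 2 * E[S] - 1
E[S] = -1.0 = -1
E[Y] = 2 * (-1) - 1 = -3

-3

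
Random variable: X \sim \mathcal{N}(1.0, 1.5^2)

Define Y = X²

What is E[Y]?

E[X²] = Var(X) + (E[X])² = 2.25 + 1 = 3.25

3.25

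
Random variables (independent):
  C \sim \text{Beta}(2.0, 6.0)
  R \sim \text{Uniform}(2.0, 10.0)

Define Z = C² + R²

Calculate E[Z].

E[Z] = E[C²] + E[R²]
E[C²] = Var(C) + E[C]² = 0.020833333 + 0.0625 = 0.083333333
E[R²] = Var(R) + E[R]² = 5.3333333 + 36 = 41.333333
E[Z] = 0.083333333 + 41.333333 = 41.416667

41.416667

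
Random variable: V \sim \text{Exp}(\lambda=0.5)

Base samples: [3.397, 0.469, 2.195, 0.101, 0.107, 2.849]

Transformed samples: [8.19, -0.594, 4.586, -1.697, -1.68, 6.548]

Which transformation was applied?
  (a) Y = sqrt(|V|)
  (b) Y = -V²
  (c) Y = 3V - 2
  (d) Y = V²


Checking option (c) Y = 3V - 2:
  V = 3.397 -> Y = 8.19 ✓
  V = 0.469 -> Y = -0.594 ✓
  V = 2.195 -> Y = 4.586 ✓
All samples match this transformation.

(c) 3V - 2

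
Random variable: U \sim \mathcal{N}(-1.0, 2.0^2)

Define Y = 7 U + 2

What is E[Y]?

For Y = 7U + 2:
E[Y] = 7 * E[U] + 2
E[U] = -1.0 = -1
E[Y] = 7 * (-1) + 2 = -5

-5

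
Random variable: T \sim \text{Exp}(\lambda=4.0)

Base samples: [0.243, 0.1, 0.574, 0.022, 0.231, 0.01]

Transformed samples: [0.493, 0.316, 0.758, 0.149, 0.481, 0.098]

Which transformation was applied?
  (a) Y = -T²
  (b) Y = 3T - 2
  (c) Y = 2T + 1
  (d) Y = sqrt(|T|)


Checking option (d) Y = sqrt(|T|):
  T = 0.243 -> Y = 0.493 ✓
  T = 0.1 -> Y = 0.316 ✓
  T = 0.574 -> Y = 0.758 ✓
All samples match this transformation.

(d) sqrt(|T|)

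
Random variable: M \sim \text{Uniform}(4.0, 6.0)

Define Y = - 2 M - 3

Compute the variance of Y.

For Y = aM + b: Var(Y) = a² * Var(M)
Var(M) = (6 - 4)^2/12 = 0.33333333
Var(Y) = (-2)² * 0.33333333 = 4 * 0.33333333 = 1.3333333

1.3333333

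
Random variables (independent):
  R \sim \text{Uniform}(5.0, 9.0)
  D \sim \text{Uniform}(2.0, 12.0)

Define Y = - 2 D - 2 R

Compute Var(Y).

For independent RVs: Var(aX + bY) = a²Var(X) + b²Var(Y)
Var(R) = 1.3333333
Var(D) = 8.3333333
Var(Y) = (-2)²*1.3333333 + (-2)²*8.3333333
= 4*1.3333333 + 4*8.3333333 = 38.666667

38.666667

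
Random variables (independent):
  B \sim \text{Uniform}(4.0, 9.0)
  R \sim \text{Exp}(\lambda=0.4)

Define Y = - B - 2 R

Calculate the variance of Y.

For independent RVs: Var(aX + bY) = a²Var(X) + b²Var(Y)
Var(B) = 2.0833333
Var(R) = 6.25
Var(Y) = (-1)²*2.0833333 + (-2)²*6.25
= 1*2.0833333 + 4*6.25 = 27.083333

27.083333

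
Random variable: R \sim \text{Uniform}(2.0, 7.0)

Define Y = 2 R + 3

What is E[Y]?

For Y = 2R + 3:
E[Y] = 2 * E[R] + 3
E[R] = (2 + 7)/2 = 4.5
E[Y] = 2 * 4.5 + 3 = 12

12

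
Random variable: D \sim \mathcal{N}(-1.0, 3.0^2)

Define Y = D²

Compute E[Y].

E[D²] = Var(D) + (E[D])² = 9 + 1 = 10

10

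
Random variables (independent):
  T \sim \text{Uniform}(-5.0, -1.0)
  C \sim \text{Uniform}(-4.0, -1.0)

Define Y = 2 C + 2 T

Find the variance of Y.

For independent RVs: Var(aX + bY) = a²Var(X) + b²Var(Y)
Var(T) = 1.3333333
Var(C) = 0.75
Var(Y) = 2²*1.3333333 + 2²*0.75
= 4*1.3333333 + 4*0.75 = 8.3333333

8.3333333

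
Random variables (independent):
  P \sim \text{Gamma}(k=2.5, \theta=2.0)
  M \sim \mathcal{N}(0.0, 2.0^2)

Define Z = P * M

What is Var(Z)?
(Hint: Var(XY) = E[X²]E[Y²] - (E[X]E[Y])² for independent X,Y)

Var(XY) = E[X²]E[Y²] - (E[X]E[Y])²
E[P] = 5, Var(P) = 10
E[M] = 0, Var(M) = 4
E[P²] = 10 + 5² = 35
E[M²] = 4 + 0² = 4
Var(Z) = 35*4 - (5*0)²
= 140 - 0 = 140

140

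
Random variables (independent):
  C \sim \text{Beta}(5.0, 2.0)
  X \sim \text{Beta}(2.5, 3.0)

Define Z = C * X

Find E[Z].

For independent RVs: E[XY] = E[X]*E[Y]
E[C] = 0.71428571
E[X] = 0.45454545
E[Z] = 0.71428571 * 0.45454545 = 0.32467532

0.32467532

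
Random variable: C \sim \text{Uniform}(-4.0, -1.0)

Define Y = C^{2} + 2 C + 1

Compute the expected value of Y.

E[Y] = 1*E[C²] + 2*E[C] + 1
E[C] = -2.5
E[C²] = Var(C) + (E[C])² = 0.75 + 6.25 = 7
E[Y] = 1*7 + 2*(-2.5) + 1 = 3

3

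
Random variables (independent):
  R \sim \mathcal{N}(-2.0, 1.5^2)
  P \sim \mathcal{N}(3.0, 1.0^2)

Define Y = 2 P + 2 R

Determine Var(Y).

For independent RVs: Var(aX + bY) = a²Var(X) + b²Var(Y)
Var(R) = 2.25
Var(P) = 1
Var(Y) = 2²*2.25 + 2²*1
= 4*2.25 + 4*1 = 13

13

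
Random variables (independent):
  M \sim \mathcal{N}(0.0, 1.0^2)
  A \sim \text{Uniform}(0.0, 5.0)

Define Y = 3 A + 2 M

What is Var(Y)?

For independent RVs: Var(aX + bY) = a²Var(X) + b²Var(Y)
Var(M) = 1
Var(A) = 2.0833333
Var(Y) = 2²*1 + 3²*2.0833333
= 4*1 + 9*2.0833333 = 22.75

22.75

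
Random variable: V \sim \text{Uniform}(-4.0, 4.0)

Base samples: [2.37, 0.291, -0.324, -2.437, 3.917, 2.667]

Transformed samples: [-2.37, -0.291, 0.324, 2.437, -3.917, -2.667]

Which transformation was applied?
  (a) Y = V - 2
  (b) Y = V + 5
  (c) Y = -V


Checking option (c) Y = -V:
  V = 2.37 -> Y = -2.37 ✓
  V = 0.291 -> Y = -0.291 ✓
  V = -0.324 -> Y = 0.324 ✓
All samples match this transformation.

(c) -V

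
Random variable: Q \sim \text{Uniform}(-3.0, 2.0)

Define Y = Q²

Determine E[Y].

E[Q²] = Var(Q) + (E[Q])² = 2.0833333 + 0.25 = 2.3333333

2.3333333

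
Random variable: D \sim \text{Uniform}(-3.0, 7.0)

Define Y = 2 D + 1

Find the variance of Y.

For Y = aD + b: Var(Y) = a² * Var(D)
Var(D) = (7 + 3)^2/12 = 8.3333333
Var(Y) = 2² * 8.3333333 = 4 * 8.3333333 = 33.333333

33.333333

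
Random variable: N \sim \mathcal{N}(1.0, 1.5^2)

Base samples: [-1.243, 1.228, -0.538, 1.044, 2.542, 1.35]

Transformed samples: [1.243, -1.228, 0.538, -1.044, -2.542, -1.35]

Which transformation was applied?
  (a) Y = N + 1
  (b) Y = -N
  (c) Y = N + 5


Checking option (b) Y = -N:
  N = -1.243 -> Y = 1.243 ✓
  N = 1.228 -> Y = -1.228 ✓
  N = -0.538 -> Y = 0.538 ✓
All samples match this transformation.

(b) -N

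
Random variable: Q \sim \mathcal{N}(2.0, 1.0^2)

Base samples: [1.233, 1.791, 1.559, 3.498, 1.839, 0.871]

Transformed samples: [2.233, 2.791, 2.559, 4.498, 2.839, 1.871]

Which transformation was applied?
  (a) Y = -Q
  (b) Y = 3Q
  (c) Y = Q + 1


Checking option (c) Y = Q + 1:
  Q = 1.233 -> Y = 2.233 ✓
  Q = 1.791 -> Y = 2.791 ✓
  Q = 1.559 -> Y = 2.559 ✓
All samples match this transformation.

(c) Q + 1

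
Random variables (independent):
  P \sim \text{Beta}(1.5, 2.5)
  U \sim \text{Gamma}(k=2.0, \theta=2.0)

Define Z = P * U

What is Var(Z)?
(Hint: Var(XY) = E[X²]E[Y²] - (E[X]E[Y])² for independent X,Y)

Var(XY) = E[X²]E[Y²] - (E[X]E[Y])²
E[P] = 0.375, Var(P) = 0.046875
E[U] = 4, Var(U) = 8
E[P²] = 0.046875 + 0.375² = 0.1875
E[U²] = 8 + 4² = 24
Var(Z) = 0.1875*24 - (0.375*4)²
= 4.5 - 2.25 = 2.25

2.25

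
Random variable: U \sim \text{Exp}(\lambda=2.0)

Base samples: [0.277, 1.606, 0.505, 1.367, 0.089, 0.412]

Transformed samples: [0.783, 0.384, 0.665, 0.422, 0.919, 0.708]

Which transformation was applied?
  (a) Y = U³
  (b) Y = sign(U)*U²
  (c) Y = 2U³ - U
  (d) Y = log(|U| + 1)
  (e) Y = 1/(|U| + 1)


Checking option (e) Y = 1/(|U| + 1):
  U = 0.277 -> Y = 0.783 ✓
  U = 1.606 -> Y = 0.384 ✓
  U = 0.505 -> Y = 0.665 ✓
All samples match this transformation.

(e) 1/(|U| + 1)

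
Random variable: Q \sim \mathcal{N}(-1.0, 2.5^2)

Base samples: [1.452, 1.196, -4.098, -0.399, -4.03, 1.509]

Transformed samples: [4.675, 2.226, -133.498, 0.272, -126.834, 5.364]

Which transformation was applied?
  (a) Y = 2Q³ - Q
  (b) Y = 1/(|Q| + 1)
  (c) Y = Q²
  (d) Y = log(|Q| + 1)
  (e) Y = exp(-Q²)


Checking option (a) Y = 2Q³ - Q:
  Q = 1.452 -> Y = 4.675 ✓
  Q = 1.196 -> Y = 2.226 ✓
  Q = -4.098 -> Y = -133.498 ✓
All samples match this transformation.

(a) 2Q³ - Q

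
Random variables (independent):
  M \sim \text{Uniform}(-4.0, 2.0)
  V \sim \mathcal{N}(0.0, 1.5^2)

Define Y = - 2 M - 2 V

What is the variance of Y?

For independent RVs: Var(aX + bY) = a²Var(X) + b²Var(Y)
Var(M) = 3
Var(V) = 2.25
Var(Y) = (-2)²*3 + (-2)²*2.25
= 4*3 + 4*2.25 = 21

21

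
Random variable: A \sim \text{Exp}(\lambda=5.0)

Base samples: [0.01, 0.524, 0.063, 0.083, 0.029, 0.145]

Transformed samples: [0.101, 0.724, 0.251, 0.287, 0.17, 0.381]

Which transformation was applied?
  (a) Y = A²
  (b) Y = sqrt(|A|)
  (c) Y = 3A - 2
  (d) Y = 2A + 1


Checking option (b) Y = sqrt(|A|):
  A = 0.01 -> Y = 0.101 ✓
  A = 0.524 -> Y = 0.724 ✓
  A = 0.063 -> Y = 0.251 ✓
All samples match this transformation.

(b) sqrt(|A|)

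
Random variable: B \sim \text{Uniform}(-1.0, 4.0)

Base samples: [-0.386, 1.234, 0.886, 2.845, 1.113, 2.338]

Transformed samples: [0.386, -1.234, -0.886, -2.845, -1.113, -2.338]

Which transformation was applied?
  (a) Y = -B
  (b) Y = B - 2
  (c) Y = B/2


Checking option (a) Y = -B:
  B = -0.386 -> Y = 0.386 ✓
  B = 1.234 -> Y = -1.234 ✓
  B = 0.886 -> Y = -0.886 ✓
All samples match this transformation.

(a) -B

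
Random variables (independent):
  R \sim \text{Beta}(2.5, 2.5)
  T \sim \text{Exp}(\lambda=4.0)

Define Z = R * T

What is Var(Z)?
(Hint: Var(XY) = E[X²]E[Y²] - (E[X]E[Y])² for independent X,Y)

Var(XY) = E[X²]E[Y²] - (E[X]E[Y])²
E[R] = 0.5, Var(R) = 0.041666667
E[T] = 0.25, Var(T) = 0.0625
E[R²] = 0.041666667 + 0.5² = 0.29166667
E[T²] = 0.0625 + 0.25² = 0.125
Var(Z) = 0.29166667*0.125 - (0.5*0.25)²
= 0.036458333 - 0.015625 = 0.020833333

0.020833333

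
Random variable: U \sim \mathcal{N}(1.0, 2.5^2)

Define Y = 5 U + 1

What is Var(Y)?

For Y = aU + b: Var(Y) = a² * Var(U)
Var(U) = 2.5^2 = 6.25
Var(Y) = 5² * 6.25 = 25 * 6.25 = 156.25

156.25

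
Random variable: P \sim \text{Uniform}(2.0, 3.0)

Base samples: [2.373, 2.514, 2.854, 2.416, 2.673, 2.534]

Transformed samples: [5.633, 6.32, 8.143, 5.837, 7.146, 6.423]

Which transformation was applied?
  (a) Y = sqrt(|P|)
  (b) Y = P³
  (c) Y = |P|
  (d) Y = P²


Checking option (d) Y = P²:
  P = 2.373 -> Y = 5.633 ✓
  P = 2.514 -> Y = 6.32 ✓
  P = 2.854 -> Y = 8.143 ✓
All samples match this transformation.

(d) P²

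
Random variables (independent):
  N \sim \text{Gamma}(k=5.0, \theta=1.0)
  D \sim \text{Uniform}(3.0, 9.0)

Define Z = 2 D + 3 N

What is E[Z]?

E[Z] = 3*E[N] + 2*E[D]
E[N] = 5
E[D] = 6
E[Z] = 3*5 + 2*6 = 27

27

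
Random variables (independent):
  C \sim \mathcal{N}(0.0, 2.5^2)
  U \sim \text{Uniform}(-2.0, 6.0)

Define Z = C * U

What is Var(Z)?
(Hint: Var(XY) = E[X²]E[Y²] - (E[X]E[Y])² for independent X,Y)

Var(XY) = E[X²]E[Y²] - (E[X]E[Y])²
E[C] = 0, Var(C) = 6.25
E[U] = 2, Var(U) = 5.3333333
E[C²] = 6.25 + 0² = 6.25
E[U²] = 5.3333333 + 2² = 9.3333333
Var(Z) = 6.25*9.3333333 - (0*2)²
= 58.333333 - 0 = 58.333333

58.333333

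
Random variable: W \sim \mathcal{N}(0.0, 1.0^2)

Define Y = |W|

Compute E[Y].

For X ~ N(0, 1.0²), E[|X|] = sigma * sqrt(2/pi)
= 1.0 * sqrt(2/pi) = 0.79788456

0.79788456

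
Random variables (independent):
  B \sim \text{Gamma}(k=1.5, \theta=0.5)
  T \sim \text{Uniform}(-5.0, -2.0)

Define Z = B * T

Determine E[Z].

For independent RVs: E[XY] = E[X]*E[Y]
E[B] = 0.75
E[T] = -3.5
E[Z] = 0.75 * (-3.5) = -2.625

-2.625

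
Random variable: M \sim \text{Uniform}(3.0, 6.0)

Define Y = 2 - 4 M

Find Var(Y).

For Y = aM + b: Var(Y) = a² * Var(M)
Var(M) = (6 - 3)^2/12 = 0.75
Var(Y) = (-4)² * 0.75 = 16 * 0.75 = 12

12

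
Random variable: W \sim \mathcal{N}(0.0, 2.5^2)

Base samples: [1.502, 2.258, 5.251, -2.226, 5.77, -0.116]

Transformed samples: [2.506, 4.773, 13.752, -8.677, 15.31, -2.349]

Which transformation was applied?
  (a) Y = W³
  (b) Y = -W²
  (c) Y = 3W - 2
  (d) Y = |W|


Checking option (c) Y = 3W - 2:
  W = 1.502 -> Y = 2.506 ✓
  W = 2.258 -> Y = 4.773 ✓
  W = 5.251 -> Y = 13.752 ✓
All samples match this transformation.

(c) 3W - 2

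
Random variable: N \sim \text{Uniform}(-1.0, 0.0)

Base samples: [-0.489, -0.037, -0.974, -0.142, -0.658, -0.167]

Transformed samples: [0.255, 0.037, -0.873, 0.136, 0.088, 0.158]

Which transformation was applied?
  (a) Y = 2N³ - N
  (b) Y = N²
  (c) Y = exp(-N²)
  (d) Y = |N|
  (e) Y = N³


Checking option (a) Y = 2N³ - N:
  N = -0.489 -> Y = 0.255 ✓
  N = -0.037 -> Y = 0.037 ✓
  N = -0.974 -> Y = -0.873 ✓
All samples match this transformation.

(a) 2N³ - N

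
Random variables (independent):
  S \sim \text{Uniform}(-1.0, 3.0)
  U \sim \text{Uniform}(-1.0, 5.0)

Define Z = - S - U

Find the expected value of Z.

E[Z] = -1*E[S] - 1*E[U]
E[S] = 1
E[U] = 2
E[Z] = -1*1 - 1*2 = -3

-3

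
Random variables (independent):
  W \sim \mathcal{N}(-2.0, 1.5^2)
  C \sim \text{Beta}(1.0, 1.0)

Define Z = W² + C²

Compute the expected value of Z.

E[Z] = E[W²] + E[C²]
E[W²] = Var(W) + E[W]² = 2.25 + 4 = 6.25
E[C²] = Var(C) + E[C]² = 0.083333333 + 0.25 = 0.33333333
E[Z] = 6.25 + 0.33333333 = 6.5833333

6.5833333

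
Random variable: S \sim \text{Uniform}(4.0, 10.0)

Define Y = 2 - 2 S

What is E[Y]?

For Y = -2S + 2:
E[Y] = -2 * E[S] + 2
E[S] = (4 + 10)/2 = 7
E[Y] = -2 * 7 + 2 = -12

-12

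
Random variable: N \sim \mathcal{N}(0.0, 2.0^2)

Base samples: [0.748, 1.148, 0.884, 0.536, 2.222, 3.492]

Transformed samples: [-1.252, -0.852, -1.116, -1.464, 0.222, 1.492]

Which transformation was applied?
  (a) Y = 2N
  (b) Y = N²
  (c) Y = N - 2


Checking option (c) Y = N - 2:
  N = 0.748 -> Y = -1.252 ✓
  N = 1.148 -> Y = -0.852 ✓
  N = 0.884 -> Y = -1.116 ✓
All samples match this transformation.

(c) N - 2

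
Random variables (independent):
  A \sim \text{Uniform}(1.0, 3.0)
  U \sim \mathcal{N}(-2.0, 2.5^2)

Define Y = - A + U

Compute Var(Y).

For independent RVs: Var(aX + bY) = a²Var(X) + b²Var(Y)
Var(A) = 0.33333333
Var(U) = 6.25
Var(Y) = (-1)²*0.33333333 + 1²*6.25
= 1*0.33333333 + 1*6.25 = 6.5833333

6.5833333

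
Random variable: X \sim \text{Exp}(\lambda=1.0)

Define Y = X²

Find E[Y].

Using E[X²] = Var(X) + (E[X])²:
E[X] = 1
Var(X) = 1/1.0^2 = 1
E[X²] = 1 + 1² = 1 + 1 = 2

2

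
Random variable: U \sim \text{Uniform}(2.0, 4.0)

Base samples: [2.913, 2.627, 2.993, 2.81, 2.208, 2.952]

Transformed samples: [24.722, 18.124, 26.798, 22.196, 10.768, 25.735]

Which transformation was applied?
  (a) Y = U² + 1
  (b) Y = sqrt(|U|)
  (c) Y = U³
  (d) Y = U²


Checking option (c) Y = U³:
  U = 2.913 -> Y = 24.722 ✓
  U = 2.627 -> Y = 18.124 ✓
  U = 2.993 -> Y = 26.798 ✓
All samples match this transformation.

(c) U³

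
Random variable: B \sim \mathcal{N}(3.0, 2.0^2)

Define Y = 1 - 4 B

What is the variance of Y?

For Y = aB + b: Var(Y) = a² * Var(B)
Var(B) = 2.0^2 = 4
Var(Y) = (-4)² * 4 = 16 * 4 = 64

64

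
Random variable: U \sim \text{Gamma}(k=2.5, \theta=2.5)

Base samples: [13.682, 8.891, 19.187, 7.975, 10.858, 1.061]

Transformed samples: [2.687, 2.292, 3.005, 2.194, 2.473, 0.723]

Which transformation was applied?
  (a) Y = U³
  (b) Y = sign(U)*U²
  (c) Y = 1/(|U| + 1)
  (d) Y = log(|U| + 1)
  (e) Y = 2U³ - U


Checking option (d) Y = log(|U| + 1):
  U = 13.682 -> Y = 2.687 ✓
  U = 8.891 -> Y = 2.292 ✓
  U = 19.187 -> Y = 3.005 ✓
All samples match this transformation.

(d) log(|U| + 1)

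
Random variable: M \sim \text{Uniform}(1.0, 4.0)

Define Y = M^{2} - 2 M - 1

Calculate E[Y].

E[Y] = 1*E[M²] - 2*E[M] - 1
E[M] = 2.5
E[M²] = Var(M) + (E[M])² = 0.75 + 6.25 = 7
E[Y] = 1*7 - 2*2.5 - 1 = 1

1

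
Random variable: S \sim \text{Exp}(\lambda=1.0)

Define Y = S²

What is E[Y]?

E[S²] = Var(S) + (E[S])² = 1 + 1 = 2

2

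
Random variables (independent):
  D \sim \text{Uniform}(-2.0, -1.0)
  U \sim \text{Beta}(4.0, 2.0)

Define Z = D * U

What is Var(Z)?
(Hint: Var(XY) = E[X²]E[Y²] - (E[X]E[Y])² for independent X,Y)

Var(XY) = E[X²]E[Y²] - (E[X]E[Y])²
E[D] = -1.5, Var(D) = 0.083333333
E[U] = 0.66666667, Var(U) = 0.031746032
E[D²] = 0.083333333 + (-1.5)² = 2.3333333
E[U²] = 0.031746032 + 0.66666667² = 0.47619048
Var(Z) = 2.3333333*0.47619048 - (-1.5*0.66666667)²
= 1.1111111 - 1 = 0.11111111

0.11111111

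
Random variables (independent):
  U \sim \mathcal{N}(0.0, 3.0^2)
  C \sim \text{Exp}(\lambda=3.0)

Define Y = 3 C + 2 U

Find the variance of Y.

For independent RVs: Var(aX + bY) = a²Var(X) + b²Var(Y)
Var(U) = 9
Var(C) = 0.11111111
Var(Y) = 2²*9 + 3²*0.11111111
= 4*9 + 9*0.11111111 = 37

37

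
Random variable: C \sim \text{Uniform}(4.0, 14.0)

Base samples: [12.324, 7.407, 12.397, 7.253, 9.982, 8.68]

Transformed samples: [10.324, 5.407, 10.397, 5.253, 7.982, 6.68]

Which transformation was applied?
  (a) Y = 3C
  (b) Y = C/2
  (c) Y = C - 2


Checking option (c) Y = C - 2:
  C = 12.324 -> Y = 10.324 ✓
  C = 7.407 -> Y = 5.407 ✓
  C = 12.397 -> Y = 10.397 ✓
All samples match this transformation.

(c) C - 2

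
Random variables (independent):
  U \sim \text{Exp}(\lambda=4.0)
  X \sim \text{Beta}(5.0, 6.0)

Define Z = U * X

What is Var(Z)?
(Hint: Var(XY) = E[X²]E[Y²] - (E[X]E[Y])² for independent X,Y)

Var(XY) = E[X²]E[Y²] - (E[X]E[Y])²
E[U] = 0.25, Var(U) = 0.0625
E[X] = 0.45454545, Var(X) = 0.020661157
E[U²] = 0.0625 + 0.25² = 0.125
E[X²] = 0.020661157 + 0.45454545² = 0.22727273
Var(Z) = 0.125*0.22727273 - (0.25*0.45454545)²
= 0.028409091 - 0.012913223 = 0.015495868

0.015495868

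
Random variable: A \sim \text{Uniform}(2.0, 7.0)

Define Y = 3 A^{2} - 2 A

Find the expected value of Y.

E[Y] = 3*E[A²] - 2*E[A]
E[A] = 4.5
E[A²] = Var(A) + (E[A])² = 2.0833333 + 20.25 = 22.333333
E[Y] = 3*22.333333 - 2*4.5 = 58

58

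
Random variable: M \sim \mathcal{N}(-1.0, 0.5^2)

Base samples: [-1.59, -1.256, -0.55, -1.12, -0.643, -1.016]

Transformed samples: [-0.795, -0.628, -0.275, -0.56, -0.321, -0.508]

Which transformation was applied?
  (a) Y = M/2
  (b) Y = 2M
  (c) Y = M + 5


Checking option (a) Y = M/2:
  M = -1.59 -> Y = -0.795 ✓
  M = -1.256 -> Y = -0.628 ✓
  M = -0.55 -> Y = -0.275 ✓
All samples match this transformation.

(a) M/2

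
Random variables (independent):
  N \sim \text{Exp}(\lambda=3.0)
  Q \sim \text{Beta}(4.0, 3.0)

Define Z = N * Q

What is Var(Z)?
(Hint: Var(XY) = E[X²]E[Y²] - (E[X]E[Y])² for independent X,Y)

Var(XY) = E[X²]E[Y²] - (E[X]E[Y])²
E[N] = 0.33333333, Var(N) = 0.11111111
E[Q] = 0.57142857, Var(Q) = 0.030612245
E[N²] = 0.11111111 + 0.33333333² = 0.22222222
E[Q²] = 0.030612245 + 0.57142857² = 0.35714286
Var(Z) = 0.22222222*0.35714286 - (0.33333333*0.57142857)²
= 0.079365079 - 0.036281179 = 0.0430839

0.0430839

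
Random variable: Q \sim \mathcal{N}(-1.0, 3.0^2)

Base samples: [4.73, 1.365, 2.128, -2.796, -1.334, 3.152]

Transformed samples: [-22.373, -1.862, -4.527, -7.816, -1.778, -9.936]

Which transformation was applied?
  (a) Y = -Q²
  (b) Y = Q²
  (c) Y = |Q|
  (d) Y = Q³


Checking option (a) Y = -Q²:
  Q = 4.73 -> Y = -22.373 ✓
  Q = 1.365 -> Y = -1.862 ✓
  Q = 2.128 -> Y = -4.527 ✓
All samples match this transformation.

(a) -Q²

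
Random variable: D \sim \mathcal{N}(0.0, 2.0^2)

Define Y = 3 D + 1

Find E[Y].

For Y = 3D + 1:
E[Y] = 3 * E[D] + 1
E[D] = 0.0 = 0
E[Y] = 3 * 0 + 1 = 1

1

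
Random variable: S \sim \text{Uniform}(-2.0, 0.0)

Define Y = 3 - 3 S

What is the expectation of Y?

For Y = -3S + 3:
E[Y] = -3 * E[S] + 3
E[S] = (-2 + 0)/2 = -1
E[Y] = -3 * (-1) + 3 = 6

6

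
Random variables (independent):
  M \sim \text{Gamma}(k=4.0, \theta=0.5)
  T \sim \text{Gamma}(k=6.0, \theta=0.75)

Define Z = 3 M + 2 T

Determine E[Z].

E[Z] = 3*E[M] + 2*E[T]
E[M] = 2
E[T] = 4.5
E[Z] = 3*2 + 2*4.5 = 15

15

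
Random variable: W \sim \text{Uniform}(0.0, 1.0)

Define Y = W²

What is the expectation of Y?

E[W²] = Var(W) + (E[W])² = 0.083333333 + 0.25 = 0.33333333

0.33333333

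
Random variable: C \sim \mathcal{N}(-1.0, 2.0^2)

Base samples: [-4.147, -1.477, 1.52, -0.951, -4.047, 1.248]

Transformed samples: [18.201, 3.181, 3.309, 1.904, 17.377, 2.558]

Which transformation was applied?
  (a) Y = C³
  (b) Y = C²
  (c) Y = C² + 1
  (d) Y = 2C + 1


Checking option (c) Y = C² + 1:
  C = -4.147 -> Y = 18.201 ✓
  C = -1.477 -> Y = 3.181 ✓
  C = 1.52 -> Y = 3.309 ✓
All samples match this transformation.

(c) C² + 1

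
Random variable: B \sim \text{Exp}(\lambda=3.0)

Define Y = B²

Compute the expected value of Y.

Using E[X²] = Var(X) + (E[X])²:
E[B] = 0.33333333
Var(B) = 1/3.0^2 = 0.11111111
E[B²] = 0.11111111 + 0.33333333² = 0.11111111 + 0.11111111 = 0.22222222

0.22222222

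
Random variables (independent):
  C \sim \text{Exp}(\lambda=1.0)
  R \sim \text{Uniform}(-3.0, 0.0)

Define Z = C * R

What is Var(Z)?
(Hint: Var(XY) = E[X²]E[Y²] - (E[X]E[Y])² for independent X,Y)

Var(XY) = E[X²]E[Y²] - (E[X]E[Y])²
E[C] = 1, Var(C) = 1
E[R] = -1.5, Var(R) = 0.75
E[C²] = 1 + 1² = 2
E[R²] = 0.75 + (-1.5)² = 3
Var(Z) = 2*3 - (1*(-1.5))²
= 6 - 2.25 = 3.75

3.75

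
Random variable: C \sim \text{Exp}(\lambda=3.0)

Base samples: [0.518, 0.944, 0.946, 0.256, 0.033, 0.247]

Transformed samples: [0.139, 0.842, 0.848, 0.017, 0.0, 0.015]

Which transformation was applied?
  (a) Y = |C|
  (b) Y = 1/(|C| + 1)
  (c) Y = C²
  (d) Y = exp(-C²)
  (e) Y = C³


Checking option (e) Y = C³:
  C = 0.518 -> Y = 0.139 ✓
  C = 0.944 -> Y = 0.842 ✓
  C = 0.946 -> Y = 0.848 ✓
All samples match this transformation.

(e) C³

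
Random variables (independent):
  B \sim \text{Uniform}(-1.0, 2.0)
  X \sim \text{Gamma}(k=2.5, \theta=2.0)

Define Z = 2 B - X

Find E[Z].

E[Z] = 2*E[B] - 1*E[X]
E[B] = 0.5
E[X] = 5
E[Z] = 2*0.5 - 1*5 = -4

-4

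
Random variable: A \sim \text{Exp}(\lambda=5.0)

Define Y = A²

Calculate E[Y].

E[A²] = Var(A) + (E[A])² = 0.04 + 0.04 = 0.08

0.08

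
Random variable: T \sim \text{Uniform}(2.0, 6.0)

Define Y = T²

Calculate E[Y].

E[T²] = Var(T) + (E[T])² = 1.3333333 + 16 = 17.333333

17.333333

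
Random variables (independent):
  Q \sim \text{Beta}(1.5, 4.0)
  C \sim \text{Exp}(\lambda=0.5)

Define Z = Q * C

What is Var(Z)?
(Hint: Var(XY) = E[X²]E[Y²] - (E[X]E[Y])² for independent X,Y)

Var(XY) = E[X²]E[Y²] - (E[X]E[Y])²
E[Q] = 0.27272727, Var(Q) = 0.03051494
E[C] = 2, Var(C) = 4
E[Q²] = 0.03051494 + 0.27272727² = 0.1048951
E[C²] = 4 + 2² = 8
Var(Z) = 0.1048951*8 - (0.27272727*2)²
= 0.83916084 - 0.29752066 = 0.54164018

0.54164018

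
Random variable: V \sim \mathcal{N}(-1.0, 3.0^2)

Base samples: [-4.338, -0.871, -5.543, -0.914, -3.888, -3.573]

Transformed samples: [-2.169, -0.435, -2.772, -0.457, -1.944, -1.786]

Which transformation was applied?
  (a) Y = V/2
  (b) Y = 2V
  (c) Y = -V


Checking option (a) Y = V/2:
  V = -4.338 -> Y = -2.169 ✓
  V = -0.871 -> Y = -0.435 ✓
  V = -5.543 -> Y = -2.772 ✓
All samples match this transformation.

(a) V/2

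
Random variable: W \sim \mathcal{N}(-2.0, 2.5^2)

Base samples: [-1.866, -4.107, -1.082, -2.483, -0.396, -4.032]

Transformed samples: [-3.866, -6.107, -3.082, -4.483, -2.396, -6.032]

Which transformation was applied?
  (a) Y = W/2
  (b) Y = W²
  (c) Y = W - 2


Checking option (c) Y = W - 2:
  W = -1.866 -> Y = -3.866 ✓
  W = -4.107 -> Y = -6.107 ✓
  W = -1.082 -> Y = -3.082 ✓
All samples match this transformation.

(c) W - 2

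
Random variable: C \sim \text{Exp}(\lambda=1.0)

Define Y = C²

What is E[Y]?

E[C²] = Var(C) + (E[C])² = 1 + 1 = 2

2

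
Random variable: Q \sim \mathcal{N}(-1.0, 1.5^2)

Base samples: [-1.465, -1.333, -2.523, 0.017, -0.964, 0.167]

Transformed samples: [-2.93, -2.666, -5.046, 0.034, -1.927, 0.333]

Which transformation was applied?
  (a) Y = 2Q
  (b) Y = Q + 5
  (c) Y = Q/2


Checking option (a) Y = 2Q:
  Q = -1.465 -> Y = -2.93 ✓
  Q = -1.333 -> Y = -2.666 ✓
  Q = -2.523 -> Y = -5.046 ✓
All samples match this transformation.

(a) 2Q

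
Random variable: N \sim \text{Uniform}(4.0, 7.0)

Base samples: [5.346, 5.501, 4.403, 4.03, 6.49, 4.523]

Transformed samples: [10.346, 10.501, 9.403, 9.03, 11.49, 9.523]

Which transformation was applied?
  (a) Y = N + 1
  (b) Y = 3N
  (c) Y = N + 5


Checking option (c) Y = N + 5:
  N = 5.346 -> Y = 10.346 ✓
  N = 5.501 -> Y = 10.501 ✓
  N = 4.403 -> Y = 9.403 ✓
All samples match this transformation.

(c) N + 5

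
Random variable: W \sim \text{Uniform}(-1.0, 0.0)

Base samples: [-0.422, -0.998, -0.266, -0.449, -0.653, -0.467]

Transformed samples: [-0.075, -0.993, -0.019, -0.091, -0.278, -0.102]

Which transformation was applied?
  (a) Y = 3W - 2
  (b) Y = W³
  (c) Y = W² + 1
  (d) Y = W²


Checking option (b) Y = W³:
  W = -0.422 -> Y = -0.075 ✓
  W = -0.998 -> Y = -0.993 ✓
  W = -0.266 -> Y = -0.019 ✓
All samples match this transformation.

(b) W³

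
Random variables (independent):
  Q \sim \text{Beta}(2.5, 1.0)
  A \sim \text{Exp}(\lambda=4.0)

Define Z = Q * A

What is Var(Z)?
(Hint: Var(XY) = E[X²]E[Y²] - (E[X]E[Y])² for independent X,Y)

Var(XY) = E[X²]E[Y²] - (E[X]E[Y])²
E[Q] = 0.71428571, Var(Q) = 0.045351474
E[A] = 0.25, Var(A) = 0.0625
E[Q²] = 0.045351474 + 0.71428571² = 0.55555556
E[A²] = 0.0625 + 0.25² = 0.125
Var(Z) = 0.55555556*0.125 - (0.71428571*0.25)²
= 0.069444444 - 0.031887755 = 0.037556689

0.037556689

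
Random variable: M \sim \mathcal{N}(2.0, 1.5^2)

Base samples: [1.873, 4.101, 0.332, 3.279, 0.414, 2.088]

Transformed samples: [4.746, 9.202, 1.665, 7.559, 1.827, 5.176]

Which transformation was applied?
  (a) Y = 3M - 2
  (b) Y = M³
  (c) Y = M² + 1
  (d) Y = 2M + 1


Checking option (d) Y = 2M + 1:
  M = 1.873 -> Y = 4.746 ✓
  M = 4.101 -> Y = 9.202 ✓
  M = 0.332 -> Y = 1.665 ✓
All samples match this transformation.

(d) 2M + 1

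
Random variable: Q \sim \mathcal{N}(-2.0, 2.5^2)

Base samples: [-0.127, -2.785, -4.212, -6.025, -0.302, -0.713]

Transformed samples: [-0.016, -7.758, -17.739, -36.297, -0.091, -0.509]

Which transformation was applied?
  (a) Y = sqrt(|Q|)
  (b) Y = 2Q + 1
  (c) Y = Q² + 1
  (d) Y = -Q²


Checking option (d) Y = -Q²:
  Q = -0.127 -> Y = -0.016 ✓
  Q = -2.785 -> Y = -7.758 ✓
  Q = -4.212 -> Y = -17.739 ✓
All samples match this transformation.

(d) -Q²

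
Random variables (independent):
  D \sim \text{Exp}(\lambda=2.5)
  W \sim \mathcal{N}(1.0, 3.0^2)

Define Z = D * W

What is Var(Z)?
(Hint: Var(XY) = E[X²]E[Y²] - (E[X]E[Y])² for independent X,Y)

Var(XY) = E[X²]E[Y²] - (E[X]E[Y])²
E[D] = 0.4, Var(D) = 0.16
E[W] = 1, Var(W) = 9
E[D²] = 0.16 + 0.4² = 0.32
E[W²] = 9 + 1² = 10
Var(Z) = 0.32*10 - (0.4*1)²
= 3.2 - 0.16 = 3.04

3.04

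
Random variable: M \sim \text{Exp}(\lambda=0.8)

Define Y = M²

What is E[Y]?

E[M²] = Var(M) + (E[M])² = 1.5625 + 1.5625 = 3.125

3.125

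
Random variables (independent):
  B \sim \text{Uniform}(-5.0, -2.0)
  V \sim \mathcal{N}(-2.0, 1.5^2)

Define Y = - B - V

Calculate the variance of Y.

For independent RVs: Var(aX + bY) = a²Var(X) + b²Var(Y)
Var(B) = 0.75
Var(V) = 2.25
Var(Y) = (-1)²*0.75 + (-1)²*2.25
= 1*0.75 + 1*2.25 = 3

3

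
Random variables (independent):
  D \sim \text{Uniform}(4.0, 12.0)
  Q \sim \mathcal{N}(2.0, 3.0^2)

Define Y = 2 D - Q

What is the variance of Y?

For independent RVs: Var(aX + bY) = a²Var(X) + b²Var(Y)
Var(D) = 5.3333333
Var(Q) = 9
Var(Y) = 2²*5.3333333 + (-1)²*9
= 4*5.3333333 + 1*9 = 30.333333

30.333333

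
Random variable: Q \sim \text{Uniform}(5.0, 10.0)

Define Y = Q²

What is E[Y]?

Using E[X²] = Var(X) + (E[X])²:
E[Q] = 7.5
Var(Q) = (10 - 5)^2/12 = 2.0833333
E[Q²] = 2.0833333 + 7.5² = 2.0833333 + 56.25 = 58.333333

58.333333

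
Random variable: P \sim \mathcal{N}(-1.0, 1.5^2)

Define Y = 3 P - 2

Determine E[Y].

For Y = 3P - 2:
E[Y] = 3 * E[P] - 2
E[P] = -1.0 = -1
E[Y] = 3 * (-1) - 2 = -5

-5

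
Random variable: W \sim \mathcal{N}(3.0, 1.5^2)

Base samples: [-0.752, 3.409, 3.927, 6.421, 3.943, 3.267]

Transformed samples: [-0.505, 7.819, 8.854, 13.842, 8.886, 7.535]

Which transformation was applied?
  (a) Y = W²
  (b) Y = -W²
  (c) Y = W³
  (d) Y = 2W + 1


Checking option (d) Y = 2W + 1:
  W = -0.752 -> Y = -0.505 ✓
  W = 3.409 -> Y = 7.819 ✓
  W = 3.927 -> Y = 8.854 ✓
All samples match this transformation.

(d) 2W + 1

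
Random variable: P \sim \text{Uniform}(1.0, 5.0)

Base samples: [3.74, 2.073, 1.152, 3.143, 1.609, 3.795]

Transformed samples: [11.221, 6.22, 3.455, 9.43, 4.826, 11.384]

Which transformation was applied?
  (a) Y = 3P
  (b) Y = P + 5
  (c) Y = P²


Checking option (a) Y = 3P:
  P = 3.74 -> Y = 11.221 ✓
  P = 2.073 -> Y = 6.22 ✓
  P = 1.152 -> Y = 3.455 ✓
All samples match this transformation.

(a) 3P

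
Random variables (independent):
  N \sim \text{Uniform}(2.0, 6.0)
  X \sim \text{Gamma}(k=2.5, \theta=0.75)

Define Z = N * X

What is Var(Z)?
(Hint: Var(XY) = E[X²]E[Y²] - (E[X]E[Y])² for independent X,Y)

Var(XY) = E[X²]E[Y²] - (E[X]E[Y])²
E[N] = 4, Var(N) = 1.3333333
E[X] = 1.875, Var(X) = 1.40625
E[N²] = 1.3333333 + 4² = 17.333333
E[X²] = 1.40625 + 1.875² = 4.921875
Var(Z) = 17.333333*4.921875 - (4*1.875)²
= 85.3125 - 56.25 = 29.0625

29.0625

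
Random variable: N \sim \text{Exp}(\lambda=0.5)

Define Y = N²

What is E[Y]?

Using E[X²] = Var(X) + (E[X])²:
E[N] = 2
Var(N) = 1/0.5^2 = 4
E[N²] = 4 + 2² = 4 + 4 = 8

8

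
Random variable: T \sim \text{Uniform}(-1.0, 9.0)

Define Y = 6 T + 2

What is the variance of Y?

For Y = aT + b: Var(Y) = a² * Var(T)
Var(T) = (9 + 1)^2/12 = 8.3333333
Var(Y) = 6² * 8.3333333 = 36 * 8.3333333 = 300

300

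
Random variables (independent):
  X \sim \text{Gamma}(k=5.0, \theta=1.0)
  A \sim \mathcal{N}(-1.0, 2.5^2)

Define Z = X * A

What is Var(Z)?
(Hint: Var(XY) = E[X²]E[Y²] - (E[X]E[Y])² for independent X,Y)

Var(XY) = E[X²]E[Y²] - (E[X]E[Y])²
E[X] = 5, Var(X) = 5
E[A] = -1, Var(A) = 6.25
E[X²] = 5 + 5² = 30
E[A²] = 6.25 + (-1)² = 7.25
Var(Z) = 30*7.25 - (5*(-1))²
= 217.5 - 25 = 192.5

192.5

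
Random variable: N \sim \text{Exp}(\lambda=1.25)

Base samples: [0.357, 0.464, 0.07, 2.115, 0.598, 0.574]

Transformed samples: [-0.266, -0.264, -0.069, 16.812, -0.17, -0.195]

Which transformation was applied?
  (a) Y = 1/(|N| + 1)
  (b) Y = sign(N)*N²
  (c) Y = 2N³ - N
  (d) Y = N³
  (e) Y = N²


Checking option (c) Y = 2N³ - N:
  N = 0.357 -> Y = -0.266 ✓
  N = 0.464 -> Y = -0.264 ✓
  N = 0.07 -> Y = -0.069 ✓
All samples match this transformation.

(c) 2N³ - N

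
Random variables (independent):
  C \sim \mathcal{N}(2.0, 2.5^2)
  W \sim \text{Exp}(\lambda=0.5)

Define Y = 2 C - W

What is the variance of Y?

For independent RVs: Var(aX + bY) = a²Var(X) + b²Var(Y)
Var(C) = 6.25
Var(W) = 4
Var(Y) = 2²*6.25 + (-1)²*4
= 4*6.25 + 1*4 = 29

29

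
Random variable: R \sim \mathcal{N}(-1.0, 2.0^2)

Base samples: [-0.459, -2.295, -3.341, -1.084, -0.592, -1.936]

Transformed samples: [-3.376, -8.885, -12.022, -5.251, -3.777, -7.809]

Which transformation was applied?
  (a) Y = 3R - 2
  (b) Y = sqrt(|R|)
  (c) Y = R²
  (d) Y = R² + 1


Checking option (a) Y = 3R - 2:
  R = -0.459 -> Y = -3.376 ✓
  R = -2.295 -> Y = -8.885 ✓
  R = -3.341 -> Y = -12.022 ✓
All samples match this transformation.

(a) 3R - 2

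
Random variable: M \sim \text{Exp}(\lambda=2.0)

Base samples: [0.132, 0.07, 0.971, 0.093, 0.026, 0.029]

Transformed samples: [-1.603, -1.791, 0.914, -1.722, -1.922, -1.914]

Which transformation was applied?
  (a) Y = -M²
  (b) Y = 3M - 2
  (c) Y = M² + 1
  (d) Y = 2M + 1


Checking option (b) Y = 3M - 2:
  M = 0.132 -> Y = -1.603 ✓
  M = 0.07 -> Y = -1.791 ✓
  M = 0.971 -> Y = 0.914 ✓
All samples match this transformation.

(b) 3M - 2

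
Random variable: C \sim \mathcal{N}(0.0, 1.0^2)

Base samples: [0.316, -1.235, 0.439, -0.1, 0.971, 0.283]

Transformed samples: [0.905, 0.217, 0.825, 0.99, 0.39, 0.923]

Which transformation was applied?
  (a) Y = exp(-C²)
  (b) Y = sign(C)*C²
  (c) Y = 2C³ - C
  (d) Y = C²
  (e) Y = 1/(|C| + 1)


Checking option (a) Y = exp(-C²):
  C = 0.316 -> Y = 0.905 ✓
  C = -1.235 -> Y = 0.217 ✓
  C = 0.439 -> Y = 0.825 ✓
All samples match this transformation.

(a) exp(-C²)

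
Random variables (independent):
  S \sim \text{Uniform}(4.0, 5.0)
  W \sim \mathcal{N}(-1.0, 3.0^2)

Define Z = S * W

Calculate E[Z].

For independent RVs: E[XY] = E[X]*E[Y]
E[S] = 4.5
E[W] = -1
E[Z] = 4.5 * (-1) = -4.5

-4.5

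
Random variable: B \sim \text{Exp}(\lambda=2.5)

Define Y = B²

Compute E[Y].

E[B²] = Var(B) + (E[B])² = 0.16 + 0.16 = 0.32

0.32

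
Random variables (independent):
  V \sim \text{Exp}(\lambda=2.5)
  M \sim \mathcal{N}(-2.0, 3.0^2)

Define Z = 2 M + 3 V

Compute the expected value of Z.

E[Z] = 3*E[V] + 2*E[M]
E[V] = 0.4
E[M] = -2
E[Z] = 3*0.4 + 2*(-2) = -2.8

-2.8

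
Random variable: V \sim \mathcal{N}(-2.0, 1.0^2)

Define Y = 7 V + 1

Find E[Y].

For Y = 7V + 1:
E[Y] = 7 * E[V] + 1
E[V] = -2.0 = -2
E[Y] = 7 * (-2) + 1 = -13

-13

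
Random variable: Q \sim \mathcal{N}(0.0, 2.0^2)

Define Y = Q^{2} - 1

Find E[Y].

E[Y] = 1*E[Q²] - 1
E[Q] = 0
E[Q²] = Var(Q) + (E[Q])² = 4 + 0 = 4
E[Y] = 1*4 - 1 = 3

3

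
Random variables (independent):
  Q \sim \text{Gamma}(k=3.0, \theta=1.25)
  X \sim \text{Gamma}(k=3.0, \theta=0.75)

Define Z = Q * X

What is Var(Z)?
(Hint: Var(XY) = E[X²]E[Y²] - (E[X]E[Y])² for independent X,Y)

Var(XY) = E[X²]E[Y²] - (E[X]E[Y])²
E[Q] = 3.75, Var(Q) = 4.6875
E[X] = 2.25, Var(X) = 1.6875
E[Q²] = 4.6875 + 3.75² = 18.75
E[X²] = 1.6875 + 2.25² = 6.75
Var(Z) = 18.75*6.75 - (3.75*2.25)²
= 126.5625 - 71.191406 = 55.371094

55.371094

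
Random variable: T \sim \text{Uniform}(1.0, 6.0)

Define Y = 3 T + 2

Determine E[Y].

For Y = 3T + 2:
E[Y] = 3 * E[T] + 2
E[T] = (1 + 6)/2 = 3.5
E[Y] = 3 * 3.5 + 2 = 12.5

12.5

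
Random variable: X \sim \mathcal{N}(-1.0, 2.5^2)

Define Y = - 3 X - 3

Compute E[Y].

For Y = -3X - 3:
E[Y] = -3 * E[X] - 3
E[X] = -1.0 = -1
E[Y] = -3 * (-1) - 3 = 0

0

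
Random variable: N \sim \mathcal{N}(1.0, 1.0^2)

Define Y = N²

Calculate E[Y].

E[N²] = Var(N) + (E[N])² = 1 + 1 = 2

2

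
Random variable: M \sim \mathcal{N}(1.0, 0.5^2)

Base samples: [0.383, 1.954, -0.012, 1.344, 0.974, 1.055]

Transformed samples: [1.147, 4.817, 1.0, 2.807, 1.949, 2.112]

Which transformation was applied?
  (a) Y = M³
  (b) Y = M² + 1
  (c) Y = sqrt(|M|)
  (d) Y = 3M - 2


Checking option (b) Y = M² + 1:
  M = 0.383 -> Y = 1.147 ✓
  M = 1.954 -> Y = 4.817 ✓
  M = -0.012 -> Y = 1.0 ✓
All samples match this transformation.

(b) M² + 1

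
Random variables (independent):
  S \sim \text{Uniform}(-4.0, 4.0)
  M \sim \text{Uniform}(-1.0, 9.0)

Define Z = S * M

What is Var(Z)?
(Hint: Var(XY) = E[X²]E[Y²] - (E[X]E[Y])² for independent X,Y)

Var(XY) = E[X²]E[Y²] - (E[X]E[Y])²
E[S] = 0, Var(S) = 5.3333333
E[M] = 4, Var(M) = 8.3333333
E[S²] = 5.3333333 + 0² = 5.3333333
E[M²] = 8.3333333 + 4² = 24.333333
Var(Z) = 5.3333333*24.333333 - (0*4)²
= 129.77778 - 0 = 129.77778

129.77778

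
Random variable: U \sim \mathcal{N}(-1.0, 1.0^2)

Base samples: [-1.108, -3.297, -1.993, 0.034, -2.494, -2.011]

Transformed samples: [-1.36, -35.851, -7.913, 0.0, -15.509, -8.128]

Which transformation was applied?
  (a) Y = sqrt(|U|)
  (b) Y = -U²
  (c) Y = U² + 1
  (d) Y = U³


Checking option (d) Y = U³:
  U = -1.108 -> Y = -1.36 ✓
  U = -3.297 -> Y = -35.851 ✓
  U = -1.993 -> Y = -7.913 ✓
All samples match this transformation.

(d) U³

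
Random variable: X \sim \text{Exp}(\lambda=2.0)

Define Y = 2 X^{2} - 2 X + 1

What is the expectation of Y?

E[Y] = 2*E[X²] - 2*E[X] + 1
E[X] = 0.5
E[X²] = Var(X) + (E[X])² = 0.25 + 0.25 = 0.5
E[Y] = 2*0.5 - 2*0.5 + 1 = 1

1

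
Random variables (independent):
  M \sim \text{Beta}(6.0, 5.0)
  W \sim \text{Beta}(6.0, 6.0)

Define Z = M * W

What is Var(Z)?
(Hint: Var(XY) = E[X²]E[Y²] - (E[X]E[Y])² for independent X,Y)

Var(XY) = E[X²]E[Y²] - (E[X]E[Y])²
E[M] = 0.54545455, Var(M) = 0.020661157
E[W] = 0.5, Var(W) = 0.019230769
E[M²] = 0.020661157 + 0.54545455² = 0.31818182
E[W²] = 0.019230769 + 0.5² = 0.26923077
Var(Z) = 0.31818182*0.26923077 - (0.54545455*0.5)²
= 0.085664336 - 0.074380165 = 0.01128417

0.01128417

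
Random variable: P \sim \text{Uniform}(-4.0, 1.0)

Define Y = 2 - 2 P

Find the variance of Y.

For Y = aP + b: Var(Y) = a² * Var(P)
Var(P) = (1 + 4)^2/12 = 2.0833333
Var(Y) = (-2)² * 2.0833333 = 4 * 2.0833333 = 8.3333333

8.3333333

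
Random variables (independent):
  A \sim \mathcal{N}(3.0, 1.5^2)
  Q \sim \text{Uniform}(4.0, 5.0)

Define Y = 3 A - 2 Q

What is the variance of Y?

For independent RVs: Var(aX + bY) = a²Var(X) + b²Var(Y)
Var(A) = 2.25
Var(Q) = 0.083333333
Var(Y) = 3²*2.25 + (-2)²*0.083333333
= 9*2.25 + 4*0.083333333 = 20.583333

20.583333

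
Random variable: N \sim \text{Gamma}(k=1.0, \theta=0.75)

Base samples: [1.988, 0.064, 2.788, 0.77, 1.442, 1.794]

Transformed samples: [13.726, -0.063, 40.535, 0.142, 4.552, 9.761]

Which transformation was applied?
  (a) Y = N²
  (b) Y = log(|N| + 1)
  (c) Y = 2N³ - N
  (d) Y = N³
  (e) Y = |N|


Checking option (c) Y = 2N³ - N:
  N = 1.988 -> Y = 13.726 ✓
  N = 0.064 -> Y = -0.063 ✓
  N = 2.788 -> Y = 40.535 ✓
All samples match this transformation.

(c) 2N³ - N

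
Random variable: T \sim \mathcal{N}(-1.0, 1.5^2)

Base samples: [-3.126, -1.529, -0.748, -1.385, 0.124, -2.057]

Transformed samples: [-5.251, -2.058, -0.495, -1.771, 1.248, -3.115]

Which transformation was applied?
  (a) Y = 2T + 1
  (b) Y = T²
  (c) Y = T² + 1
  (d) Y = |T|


Checking option (a) Y = 2T + 1:
  T = -3.126 -> Y = -5.251 ✓
  T = -1.529 -> Y = -2.058 ✓
  T = -0.748 -> Y = -0.495 ✓
All samples match this transformation.

(a) 2T + 1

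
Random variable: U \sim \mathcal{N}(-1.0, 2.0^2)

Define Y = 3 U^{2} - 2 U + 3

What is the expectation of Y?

E[Y] = 3*E[U²] - 2*E[U] + 3
E[U] = -1
E[U²] = Var(U) + (E[U])² = 4 + 1 = 5
E[Y] = 3*5 - 2*(-1) + 3 = 20

20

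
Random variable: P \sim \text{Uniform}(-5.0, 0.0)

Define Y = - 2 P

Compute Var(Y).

For Y = aP + b: Var(Y) = a² * Var(P)
Var(P) = (0 + 5)^2/12 = 2.0833333
Var(Y) = (-2)² * 2.0833333 = 4 * 2.0833333 = 8.3333333

8.3333333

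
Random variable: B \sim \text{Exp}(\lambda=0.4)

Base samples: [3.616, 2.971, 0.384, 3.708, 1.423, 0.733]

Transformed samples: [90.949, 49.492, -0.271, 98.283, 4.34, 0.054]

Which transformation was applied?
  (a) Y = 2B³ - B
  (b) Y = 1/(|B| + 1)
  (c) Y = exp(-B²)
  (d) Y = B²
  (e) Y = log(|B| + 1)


Checking option (a) Y = 2B³ - B:
  B = 3.616 -> Y = 90.949 ✓
  B = 2.971 -> Y = 49.492 ✓
  B = 0.384 -> Y = -0.271 ✓
All samples match this transformation.

(a) 2B³ - B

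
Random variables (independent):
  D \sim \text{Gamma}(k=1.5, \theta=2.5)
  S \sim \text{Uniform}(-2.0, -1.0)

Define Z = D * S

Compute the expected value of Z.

For independent RVs: E[XY] = E[X]*E[Y]
E[D] = 3.75
E[S] = -1.5
E[Z] = 3.75 * (-1.5) = -5.625

-5.625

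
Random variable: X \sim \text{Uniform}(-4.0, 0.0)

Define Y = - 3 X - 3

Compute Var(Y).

For Y = aX + b: Var(Y) = a² * Var(X)
Var(X) = (0 + 4)^2/12 = 1.3333333
Var(Y) = (-3)² * 1.3333333 = 9 * 1.3333333 = 12

12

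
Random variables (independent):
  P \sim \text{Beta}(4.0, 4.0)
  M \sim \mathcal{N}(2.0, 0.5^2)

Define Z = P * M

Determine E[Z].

For independent RVs: E[XY] = E[X]*E[Y]
E[P] = 0.5
E[M] = 2
E[Z] = 0.5 * 2 = 1

1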